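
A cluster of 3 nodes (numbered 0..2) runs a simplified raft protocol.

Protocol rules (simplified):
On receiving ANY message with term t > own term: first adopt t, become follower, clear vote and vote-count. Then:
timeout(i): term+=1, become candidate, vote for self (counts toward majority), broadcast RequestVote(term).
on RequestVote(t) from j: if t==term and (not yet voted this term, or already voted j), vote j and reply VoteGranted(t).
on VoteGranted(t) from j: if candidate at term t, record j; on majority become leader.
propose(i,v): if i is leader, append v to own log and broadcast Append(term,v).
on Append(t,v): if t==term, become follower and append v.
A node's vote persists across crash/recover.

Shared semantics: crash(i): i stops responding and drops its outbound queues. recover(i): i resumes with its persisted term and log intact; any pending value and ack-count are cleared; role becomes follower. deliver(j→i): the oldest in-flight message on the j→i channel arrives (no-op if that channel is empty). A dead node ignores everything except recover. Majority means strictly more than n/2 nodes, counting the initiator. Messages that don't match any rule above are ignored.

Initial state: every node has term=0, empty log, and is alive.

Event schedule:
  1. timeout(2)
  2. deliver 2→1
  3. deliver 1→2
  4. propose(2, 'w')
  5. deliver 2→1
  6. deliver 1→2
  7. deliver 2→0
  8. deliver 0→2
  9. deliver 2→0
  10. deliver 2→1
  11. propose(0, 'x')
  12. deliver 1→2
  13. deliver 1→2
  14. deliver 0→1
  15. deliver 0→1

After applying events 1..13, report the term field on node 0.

1

1. timeout(2):  <2:cand t1 ->
2. deliver 2→1:  <1:foll t1 ->
3. deliver 1→2:  <2:lead t1 ->
4. propose(2,'w'):  <2:lead t1 w>
5. deliver 2→1:  <1:foll t1 w>
6. deliver 1→2:  nop
7. deliver 2→0:  <0:foll t1 ->
8. deliver 0→2:  nop
9. deliver 2→0:  <0:foll t1 w>
10. deliver 2→1:  nop
11. propose(0,'x'):  nop
12. deliver 1→2:  nop
13. deliver 1→2:  nop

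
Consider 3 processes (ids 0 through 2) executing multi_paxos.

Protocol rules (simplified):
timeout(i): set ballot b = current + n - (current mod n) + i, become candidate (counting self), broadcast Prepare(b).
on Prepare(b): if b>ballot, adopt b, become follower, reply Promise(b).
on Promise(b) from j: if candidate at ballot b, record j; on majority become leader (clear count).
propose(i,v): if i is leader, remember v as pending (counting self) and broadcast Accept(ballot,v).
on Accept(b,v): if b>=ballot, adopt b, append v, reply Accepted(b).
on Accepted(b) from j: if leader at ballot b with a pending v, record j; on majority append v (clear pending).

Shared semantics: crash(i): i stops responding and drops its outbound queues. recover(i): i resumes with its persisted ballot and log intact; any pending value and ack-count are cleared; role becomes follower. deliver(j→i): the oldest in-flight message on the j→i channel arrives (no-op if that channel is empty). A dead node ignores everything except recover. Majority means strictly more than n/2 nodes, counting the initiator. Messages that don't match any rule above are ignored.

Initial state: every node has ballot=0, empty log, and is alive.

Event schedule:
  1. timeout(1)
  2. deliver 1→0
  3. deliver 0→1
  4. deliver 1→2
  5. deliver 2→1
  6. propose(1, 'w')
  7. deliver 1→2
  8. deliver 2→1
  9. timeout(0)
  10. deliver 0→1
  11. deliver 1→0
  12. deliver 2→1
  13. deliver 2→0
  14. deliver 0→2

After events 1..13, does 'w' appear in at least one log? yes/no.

yes

e1 timeout(1): 1[cand,b=4,-]
e2 deliver 1→0: 0[foll,b=4,-]
e3 deliver 0→1: 1[lead,b=4,-]
e4 deliver 1→2: 2[foll,b=4,-]
e5 deliver 2→1: ·
e6 propose(1,'w'): ·
e7 deliver 1→2: 2[foll,b=4,w]
e8 deliver 2→1: 1[lead,b=4,w]
e9 timeout(0): 0[cand,b=6,-]
e10 deliver 0→1: 1[foll,b=6,w]
e11 deliver 1→0: ·
e12 deliver 2→1: ·
e13 deliver 2→0: ·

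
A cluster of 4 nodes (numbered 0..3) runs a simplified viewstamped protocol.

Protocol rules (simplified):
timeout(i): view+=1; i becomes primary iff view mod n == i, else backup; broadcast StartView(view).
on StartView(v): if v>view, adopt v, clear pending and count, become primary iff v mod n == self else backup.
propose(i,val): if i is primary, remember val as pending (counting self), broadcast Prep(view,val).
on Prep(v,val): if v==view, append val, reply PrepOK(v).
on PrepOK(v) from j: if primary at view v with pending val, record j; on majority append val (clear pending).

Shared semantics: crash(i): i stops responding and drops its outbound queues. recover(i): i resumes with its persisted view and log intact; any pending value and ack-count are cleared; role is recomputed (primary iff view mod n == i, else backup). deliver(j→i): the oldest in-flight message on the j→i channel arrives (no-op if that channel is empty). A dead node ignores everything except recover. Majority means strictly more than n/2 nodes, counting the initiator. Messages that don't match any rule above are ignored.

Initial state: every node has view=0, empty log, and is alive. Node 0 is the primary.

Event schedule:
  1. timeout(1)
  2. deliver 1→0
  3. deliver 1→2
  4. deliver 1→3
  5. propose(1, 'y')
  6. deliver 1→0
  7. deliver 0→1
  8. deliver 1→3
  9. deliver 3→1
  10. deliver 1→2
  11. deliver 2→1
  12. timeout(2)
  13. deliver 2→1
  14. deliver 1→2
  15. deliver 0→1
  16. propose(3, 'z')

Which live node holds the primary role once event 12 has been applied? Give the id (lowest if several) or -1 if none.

1. timeout(1):  <1:prim v1 ->
2. deliver 1→0:  <0:back v1 ->
3. deliver 1→2:  <2:back v1 ->
4. deliver 1→3:  <3:back v1 ->
5. propose(1,'y'):  nop
6. deliver 1→0:  <0:back v1 y>
7. deliver 0→1:  nop
8. deliver 1→3:  <3:back v1 y>
9. deliver 3→1:  <1:prim v1 y>
10. deliver 1→2:  <2:back v1 y>
11. deliver 2→1:  nop
12. timeout(2):  <2:prim v2 y>

1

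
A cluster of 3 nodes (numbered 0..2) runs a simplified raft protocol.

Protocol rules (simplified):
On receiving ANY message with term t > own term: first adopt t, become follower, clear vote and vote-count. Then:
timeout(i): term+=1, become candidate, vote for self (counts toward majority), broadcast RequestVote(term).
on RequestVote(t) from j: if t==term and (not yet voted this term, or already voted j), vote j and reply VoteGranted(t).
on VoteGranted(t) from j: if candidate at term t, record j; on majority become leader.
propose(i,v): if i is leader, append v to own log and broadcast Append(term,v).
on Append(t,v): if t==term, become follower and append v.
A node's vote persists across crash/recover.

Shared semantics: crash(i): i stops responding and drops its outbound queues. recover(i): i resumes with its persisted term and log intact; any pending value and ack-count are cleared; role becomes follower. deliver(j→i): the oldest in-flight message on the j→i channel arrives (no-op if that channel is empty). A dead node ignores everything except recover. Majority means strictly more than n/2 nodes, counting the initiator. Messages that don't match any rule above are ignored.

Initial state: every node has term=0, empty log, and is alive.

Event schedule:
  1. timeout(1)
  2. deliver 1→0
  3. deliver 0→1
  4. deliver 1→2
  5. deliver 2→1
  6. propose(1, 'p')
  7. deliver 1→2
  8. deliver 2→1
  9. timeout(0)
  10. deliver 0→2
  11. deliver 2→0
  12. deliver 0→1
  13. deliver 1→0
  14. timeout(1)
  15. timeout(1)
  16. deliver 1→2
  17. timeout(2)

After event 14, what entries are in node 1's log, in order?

p

e1 timeout(1): 1[cand,t=1,-]
e2 deliver 1→0: 0[foll,t=1,-]
e3 deliver 0→1: 1[lead,t=1,-]
e4 deliver 1→2: 2[foll,t=1,-]
e5 deliver 2→1: ·
e6 propose(1,'p'): 1[lead,t=1,p]
e7 deliver 1→2: 2[foll,t=1,p]
e8 deliver 2→1: ·
e9 timeout(0): 0[cand,t=2,-]
e10 deliver 0→2: 2[foll,t=2,p]
e11 deliver 2→0: 0[lead,t=2,-]
e12 deliver 0→1: 1[foll,t=2,p]
e13 deliver 1→0: ·
e14 timeout(1): 1[cand,t=3,p]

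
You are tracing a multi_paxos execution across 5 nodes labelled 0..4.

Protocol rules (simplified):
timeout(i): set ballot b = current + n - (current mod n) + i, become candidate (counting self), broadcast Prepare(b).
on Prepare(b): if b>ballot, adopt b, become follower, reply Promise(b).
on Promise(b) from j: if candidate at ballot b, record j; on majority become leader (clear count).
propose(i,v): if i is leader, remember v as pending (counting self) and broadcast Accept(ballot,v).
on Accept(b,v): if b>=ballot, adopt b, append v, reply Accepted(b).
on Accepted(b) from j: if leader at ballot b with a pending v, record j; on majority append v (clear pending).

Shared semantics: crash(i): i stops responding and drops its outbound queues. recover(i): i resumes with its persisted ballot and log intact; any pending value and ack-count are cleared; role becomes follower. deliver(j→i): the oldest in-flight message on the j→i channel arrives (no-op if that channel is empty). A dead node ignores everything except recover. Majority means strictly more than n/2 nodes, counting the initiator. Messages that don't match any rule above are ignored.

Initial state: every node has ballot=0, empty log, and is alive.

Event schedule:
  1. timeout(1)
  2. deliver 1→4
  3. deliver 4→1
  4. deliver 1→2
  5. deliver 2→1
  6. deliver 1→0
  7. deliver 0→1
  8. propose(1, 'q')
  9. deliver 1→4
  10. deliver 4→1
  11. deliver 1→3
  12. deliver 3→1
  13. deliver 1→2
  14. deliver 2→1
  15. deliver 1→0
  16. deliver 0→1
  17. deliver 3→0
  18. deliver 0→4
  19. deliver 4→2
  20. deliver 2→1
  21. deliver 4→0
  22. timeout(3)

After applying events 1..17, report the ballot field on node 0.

step 1 timeout(1): 1={cand,b=6,log=-}
step 2 deliver 1→4: 4={foll,b=6,log=-}
step 3 deliver 4→1: —
step 4 deliver 1→2: 2={foll,b=6,log=-}
step 5 deliver 2→1: 1={lead,b=6,log=-}
step 6 deliver 1→0: 0={foll,b=6,log=-}
step 7 deliver 0→1: —
step 8 propose(1,'q'): —
step 9 deliver 1→4: 4={foll,b=6,log=q}
step 10 deliver 4→1: —
step 11 deliver 1→3: 3={foll,b=6,log=-}
step 12 deliver 3→1: —
step 13 deliver 1→2: 2={foll,b=6,log=q}
step 14 deliver 2→1: 1={lead,b=6,log=q}
step 15 deliver 1→0: 0={foll,b=6,log=q}
step 16 deliver 0→1: —
step 17 deliver 3→0: —

6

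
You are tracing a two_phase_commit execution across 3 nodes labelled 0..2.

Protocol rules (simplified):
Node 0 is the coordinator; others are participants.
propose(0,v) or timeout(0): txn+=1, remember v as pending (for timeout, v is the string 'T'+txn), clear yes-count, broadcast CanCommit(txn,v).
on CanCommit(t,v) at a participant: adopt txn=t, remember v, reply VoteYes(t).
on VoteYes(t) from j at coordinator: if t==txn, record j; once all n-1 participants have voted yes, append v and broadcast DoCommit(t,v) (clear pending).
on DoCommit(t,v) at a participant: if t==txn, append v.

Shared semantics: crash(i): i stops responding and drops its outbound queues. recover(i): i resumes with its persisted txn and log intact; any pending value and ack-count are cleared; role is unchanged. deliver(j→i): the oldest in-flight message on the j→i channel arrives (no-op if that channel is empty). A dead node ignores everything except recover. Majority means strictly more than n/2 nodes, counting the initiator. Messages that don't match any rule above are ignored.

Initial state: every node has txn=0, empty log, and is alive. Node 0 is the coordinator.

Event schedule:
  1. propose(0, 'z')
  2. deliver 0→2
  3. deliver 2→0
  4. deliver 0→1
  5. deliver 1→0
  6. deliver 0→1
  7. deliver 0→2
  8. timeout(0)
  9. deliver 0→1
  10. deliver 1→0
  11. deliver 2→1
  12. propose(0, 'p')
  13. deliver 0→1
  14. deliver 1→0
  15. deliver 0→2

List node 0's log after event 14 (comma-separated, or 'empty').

z

1. propose(0,'z'):  <0:coor t1 ->
2. deliver 0→2:  <2:part t1 ->
3. deliver 2→0:  nop
4. deliver 0→1:  <1:part t1 ->
5. deliver 1→0:  <0:coor t1 z>
6. deliver 0→1:  <1:part t1 z>
7. deliver 0→2:  <2:part t1 z>
8. timeout(0):  <0:coor t2 z>
9. deliver 0→1:  <1:part t2 z>
10. deliver 1→0:  nop
11. deliver 2→1:  nop
12. propose(0,'p'):  <0:coor t3 z>
13. deliver 0→1:  <1:part t3 z>
14. deliver 1→0:  nop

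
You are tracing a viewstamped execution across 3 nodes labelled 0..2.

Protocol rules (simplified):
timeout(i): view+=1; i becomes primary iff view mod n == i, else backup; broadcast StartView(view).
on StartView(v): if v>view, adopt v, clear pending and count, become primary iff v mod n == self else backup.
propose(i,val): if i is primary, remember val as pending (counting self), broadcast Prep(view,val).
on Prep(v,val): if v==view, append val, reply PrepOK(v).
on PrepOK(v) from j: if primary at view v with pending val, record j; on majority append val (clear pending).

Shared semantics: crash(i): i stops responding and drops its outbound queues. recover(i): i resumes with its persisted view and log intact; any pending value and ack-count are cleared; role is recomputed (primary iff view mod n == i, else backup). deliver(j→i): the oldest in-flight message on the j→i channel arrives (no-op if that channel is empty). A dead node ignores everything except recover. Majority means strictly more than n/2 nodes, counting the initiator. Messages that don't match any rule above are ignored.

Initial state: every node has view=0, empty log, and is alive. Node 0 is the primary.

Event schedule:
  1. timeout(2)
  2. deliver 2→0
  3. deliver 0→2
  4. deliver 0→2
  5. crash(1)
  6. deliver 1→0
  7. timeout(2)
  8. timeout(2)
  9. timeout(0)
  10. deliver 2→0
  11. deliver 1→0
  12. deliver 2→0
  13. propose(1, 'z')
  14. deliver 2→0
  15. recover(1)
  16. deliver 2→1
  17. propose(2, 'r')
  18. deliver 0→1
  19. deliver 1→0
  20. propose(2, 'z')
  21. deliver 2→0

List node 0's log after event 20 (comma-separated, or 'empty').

empty

[1] timeout(2) → N2(back v1 [-])
[2] deliver 2→0 → N0(back v1 [-])
[3] deliver 0→2 → ∅
[4] deliver 0→2 → ∅
[5] crash(1) → N1(✗back v0 [-])
[6] deliver 1→0 → ∅
[7] timeout(2) → N2(prim v2 [-])
[8] timeout(2) → N2(back v3 [-])
[9] timeout(0) → N0(back v2 [-])
[10] deliver 2→0 → ∅
[11] deliver 1→0 → ∅
[12] deliver 2→0 → N0(prim v3 [-])
[13] propose(1,'z') → ∅
[14] deliver 2→0 → ∅
[15] recover(1) → N1(back v0 [-])
[16] deliver 2→1 → N1(prim v1 [-])
[17] propose(2,'r') → ∅
[18] deliver 0→1 → N1(back v2 [-])
[19] deliver 1→0 → ∅
[20] propose(2,'z') → ∅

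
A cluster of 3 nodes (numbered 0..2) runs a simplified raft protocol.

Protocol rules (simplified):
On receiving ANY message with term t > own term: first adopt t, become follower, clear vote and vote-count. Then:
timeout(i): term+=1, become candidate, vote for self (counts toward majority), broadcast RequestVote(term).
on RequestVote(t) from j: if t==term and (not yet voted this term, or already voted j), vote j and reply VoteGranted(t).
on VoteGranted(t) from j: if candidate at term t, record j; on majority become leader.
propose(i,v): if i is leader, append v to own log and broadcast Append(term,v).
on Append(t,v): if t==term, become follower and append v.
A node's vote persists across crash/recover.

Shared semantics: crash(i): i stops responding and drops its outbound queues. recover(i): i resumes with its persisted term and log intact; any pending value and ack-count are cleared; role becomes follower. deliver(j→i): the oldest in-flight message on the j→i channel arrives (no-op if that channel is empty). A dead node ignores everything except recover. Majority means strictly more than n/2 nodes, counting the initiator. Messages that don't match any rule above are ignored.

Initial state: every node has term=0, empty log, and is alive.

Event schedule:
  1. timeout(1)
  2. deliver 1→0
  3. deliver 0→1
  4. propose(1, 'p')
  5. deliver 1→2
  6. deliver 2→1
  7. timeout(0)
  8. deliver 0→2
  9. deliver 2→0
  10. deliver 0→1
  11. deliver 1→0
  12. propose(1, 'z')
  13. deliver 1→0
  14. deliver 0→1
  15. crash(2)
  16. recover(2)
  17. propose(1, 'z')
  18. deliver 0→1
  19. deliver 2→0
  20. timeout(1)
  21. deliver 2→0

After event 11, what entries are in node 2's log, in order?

empty

1. timeout(1):  <1:cand t1 ->
2. deliver 1→0:  <0:foll t1 ->
3. deliver 0→1:  <1:lead t1 ->
4. propose(1,'p'):  <1:lead t1 p>
5. deliver 1→2:  <2:foll t1 ->
6. deliver 2→1:  nop
7. timeout(0):  <0:cand t2 ->
8. deliver 0→2:  <2:foll t2 ->
9. deliver 2→0:  <0:lead t2 ->
10. deliver 0→1:  <1:foll t2 p>
11. deliver 1→0:  nop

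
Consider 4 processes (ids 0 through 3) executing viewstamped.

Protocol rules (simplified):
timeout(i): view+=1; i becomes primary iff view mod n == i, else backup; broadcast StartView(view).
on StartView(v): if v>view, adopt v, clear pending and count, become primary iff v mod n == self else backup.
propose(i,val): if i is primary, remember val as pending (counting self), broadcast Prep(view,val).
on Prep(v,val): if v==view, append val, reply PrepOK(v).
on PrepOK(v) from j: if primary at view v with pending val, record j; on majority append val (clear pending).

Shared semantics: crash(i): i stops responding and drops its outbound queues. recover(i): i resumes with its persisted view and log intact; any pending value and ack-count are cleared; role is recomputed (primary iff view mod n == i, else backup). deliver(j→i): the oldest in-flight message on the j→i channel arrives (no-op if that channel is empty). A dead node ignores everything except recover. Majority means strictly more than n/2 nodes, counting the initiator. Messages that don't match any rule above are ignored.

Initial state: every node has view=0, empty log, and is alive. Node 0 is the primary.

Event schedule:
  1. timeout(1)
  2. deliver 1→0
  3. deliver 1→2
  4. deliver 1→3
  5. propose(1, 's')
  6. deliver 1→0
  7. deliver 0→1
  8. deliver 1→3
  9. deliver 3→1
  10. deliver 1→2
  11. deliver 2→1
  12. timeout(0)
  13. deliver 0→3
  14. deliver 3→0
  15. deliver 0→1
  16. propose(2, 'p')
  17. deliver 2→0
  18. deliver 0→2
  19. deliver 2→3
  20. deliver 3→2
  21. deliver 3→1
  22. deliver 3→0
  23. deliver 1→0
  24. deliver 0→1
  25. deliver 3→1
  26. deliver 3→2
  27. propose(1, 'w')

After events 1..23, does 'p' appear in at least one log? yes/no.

no

step 1 timeout(1): 1={prim,v=1,log=-}
step 2 deliver 1→0: 0={back,v=1,log=-}
step 3 deliver 1→2: 2={back,v=1,log=-}
step 4 deliver 1→3: 3={back,v=1,log=-}
step 5 propose(1,'s'): —
step 6 deliver 1→0: 0={back,v=1,log=s}
step 7 deliver 0→1: —
step 8 deliver 1→3: 3={back,v=1,log=s}
step 9 deliver 3→1: 1={prim,v=1,log=s}
step 10 deliver 1→2: 2={back,v=1,log=s}
step 11 deliver 2→1: —
step 12 timeout(0): 0={back,v=2,log=s}
step 13 deliver 0→3: 3={back,v=2,log=s}
step 14 deliver 3→0: —
step 15 deliver 0→1: 1={back,v=2,log=s}
step 16 propose(2,'p'): —
step 17 deliver 2→0: —
step 18 deliver 0→2: 2={prim,v=2,log=s}
step 19 deliver 2→3: —
step 20 deliver 3→2: —
step 21 deliver 3→1: —
step 22 deliver 3→0: —
step 23 deliver 1→0: —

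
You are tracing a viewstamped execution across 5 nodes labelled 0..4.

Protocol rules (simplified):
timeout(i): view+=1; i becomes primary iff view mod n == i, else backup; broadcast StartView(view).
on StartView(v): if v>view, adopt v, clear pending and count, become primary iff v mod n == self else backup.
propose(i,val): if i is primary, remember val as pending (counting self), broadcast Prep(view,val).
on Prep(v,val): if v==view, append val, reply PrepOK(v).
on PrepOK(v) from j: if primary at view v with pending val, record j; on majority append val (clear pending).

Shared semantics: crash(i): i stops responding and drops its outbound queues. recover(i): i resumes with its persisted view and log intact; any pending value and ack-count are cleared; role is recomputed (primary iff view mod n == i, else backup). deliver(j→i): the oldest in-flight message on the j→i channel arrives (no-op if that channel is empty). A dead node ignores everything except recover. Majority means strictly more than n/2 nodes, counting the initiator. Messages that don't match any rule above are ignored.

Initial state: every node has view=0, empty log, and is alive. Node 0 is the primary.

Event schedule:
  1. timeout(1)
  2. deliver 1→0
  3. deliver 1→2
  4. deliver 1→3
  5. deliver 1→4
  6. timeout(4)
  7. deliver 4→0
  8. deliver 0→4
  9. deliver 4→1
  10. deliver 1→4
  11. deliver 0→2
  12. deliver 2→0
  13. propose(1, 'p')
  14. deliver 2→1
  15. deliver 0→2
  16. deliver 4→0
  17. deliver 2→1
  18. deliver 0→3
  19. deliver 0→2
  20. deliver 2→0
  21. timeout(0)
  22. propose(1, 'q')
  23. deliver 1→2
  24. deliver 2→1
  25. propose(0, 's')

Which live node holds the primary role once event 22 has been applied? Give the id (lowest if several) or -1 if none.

e1 timeout(1): 1[prim,v=1,-]
e2 deliver 1→0: 0[back,v=1,-]
e3 deliver 1→2: 2[back,v=1,-]
e4 deliver 1→3: 3[back,v=1,-]
e5 deliver 1→4: 4[back,v=1,-]
e6 timeout(4): 4[back,v=2,-]
e7 deliver 4→0: 0[back,v=2,-]
e8 deliver 0→4: ·
e9 deliver 4→1: 1[back,v=2,-]
e10 deliver 1→4: ·
e11 deliver 0→2: ·
e12 deliver 2→0: ·
e13 propose(1,'p'): ·
e14 deliver 2→1: ·
e15 deliver 0→2: ·
e16 deliver 4→0: ·
e17 deliver 2→1: ·
e18 deliver 0→3: ·
e19 deliver 0→2: ·
e20 deliver 2→0: ·
e21 timeout(0): 0[back,v=3,-]
e22 propose(1,'q'): ·

-1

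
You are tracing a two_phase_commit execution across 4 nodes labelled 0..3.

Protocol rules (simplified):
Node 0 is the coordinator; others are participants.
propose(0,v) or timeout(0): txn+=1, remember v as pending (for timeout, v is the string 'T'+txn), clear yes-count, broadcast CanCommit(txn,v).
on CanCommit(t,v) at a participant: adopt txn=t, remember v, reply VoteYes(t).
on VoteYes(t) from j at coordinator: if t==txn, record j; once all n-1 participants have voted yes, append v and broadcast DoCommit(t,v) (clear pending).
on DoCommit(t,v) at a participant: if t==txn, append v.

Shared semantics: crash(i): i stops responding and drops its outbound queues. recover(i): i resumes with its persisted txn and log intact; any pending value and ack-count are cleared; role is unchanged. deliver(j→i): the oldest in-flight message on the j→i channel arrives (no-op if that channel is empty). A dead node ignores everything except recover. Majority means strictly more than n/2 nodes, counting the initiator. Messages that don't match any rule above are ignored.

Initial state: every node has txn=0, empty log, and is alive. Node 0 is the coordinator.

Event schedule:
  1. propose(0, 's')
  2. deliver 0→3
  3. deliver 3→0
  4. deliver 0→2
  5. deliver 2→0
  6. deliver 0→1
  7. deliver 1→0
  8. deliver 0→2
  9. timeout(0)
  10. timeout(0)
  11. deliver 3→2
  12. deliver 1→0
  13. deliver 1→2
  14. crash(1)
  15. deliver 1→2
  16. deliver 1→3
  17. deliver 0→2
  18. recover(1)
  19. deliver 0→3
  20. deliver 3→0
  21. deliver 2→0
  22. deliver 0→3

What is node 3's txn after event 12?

1

e1 propose(0,'s'): 0[coor,t=1,-]
e2 deliver 0→3: 3[part,t=1,-]
e3 deliver 3→0: ·
e4 deliver 0→2: 2[part,t=1,-]
e5 deliver 2→0: ·
e6 deliver 0→1: 1[part,t=1,-]
e7 deliver 1→0: 0[coor,t=1,s]
e8 deliver 0→2: 2[part,t=1,s]
e9 timeout(0): 0[coor,t=2,s]
e10 timeout(0): 0[coor,t=3,s]
e11 deliver 3→2: ·
e12 deliver 1→0: ·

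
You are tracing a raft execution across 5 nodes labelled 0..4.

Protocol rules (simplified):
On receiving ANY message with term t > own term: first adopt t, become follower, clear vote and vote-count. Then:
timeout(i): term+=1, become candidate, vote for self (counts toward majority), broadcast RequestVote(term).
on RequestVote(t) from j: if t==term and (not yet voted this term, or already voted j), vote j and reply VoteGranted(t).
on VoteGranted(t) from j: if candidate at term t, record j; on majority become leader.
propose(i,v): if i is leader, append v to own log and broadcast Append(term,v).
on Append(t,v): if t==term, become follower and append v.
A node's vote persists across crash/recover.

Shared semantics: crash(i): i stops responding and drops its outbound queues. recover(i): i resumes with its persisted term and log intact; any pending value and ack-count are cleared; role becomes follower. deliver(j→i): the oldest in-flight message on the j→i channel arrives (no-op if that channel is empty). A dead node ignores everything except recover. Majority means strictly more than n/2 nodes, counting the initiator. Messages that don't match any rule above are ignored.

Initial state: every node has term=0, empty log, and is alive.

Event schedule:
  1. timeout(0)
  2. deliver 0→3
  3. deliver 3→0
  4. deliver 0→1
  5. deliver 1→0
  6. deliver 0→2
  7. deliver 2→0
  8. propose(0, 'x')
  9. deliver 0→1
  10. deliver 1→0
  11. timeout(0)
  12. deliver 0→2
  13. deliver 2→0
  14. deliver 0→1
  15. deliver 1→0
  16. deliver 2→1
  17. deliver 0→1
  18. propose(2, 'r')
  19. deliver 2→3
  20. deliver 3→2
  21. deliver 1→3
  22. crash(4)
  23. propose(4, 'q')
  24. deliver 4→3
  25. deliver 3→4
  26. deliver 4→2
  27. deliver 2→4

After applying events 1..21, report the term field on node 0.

after 1 — timeout(0): n0:cand/t1/[-]
after 2 — deliver 0→3: n3:foll/t1/[-]
after 3 — deliver 3→0: ·
after 4 — deliver 0→1: n1:foll/t1/[-]
after 5 — deliver 1→0: n0:lead/t1/[-]
after 6 — deliver 0→2: n2:foll/t1/[-]
after 7 — deliver 2→0: ·
after 8 — propose(0,'x'): n0:lead/t1/[x]
after 9 — deliver 0→1: n1:foll/t1/[x]
after 10 — deliver 1→0: ·
after 11 — timeout(0): n0:cand/t2/[x]
after 12 — deliver 0→2: n2:foll/t1/[x]
after 13 — deliver 2→0: ·
after 14 — deliver 0→1: n1:foll/t2/[x]
after 15 — deliver 1→0: ·
after 16 — deliver 2→1: ·
after 17 — deliver 0→1: ·
after 18 — propose(2,'r'): ·
after 19 — deliver 2→3: ·
after 20 — deliver 3→2: ·
after 21 — deliver 1→3: ·

2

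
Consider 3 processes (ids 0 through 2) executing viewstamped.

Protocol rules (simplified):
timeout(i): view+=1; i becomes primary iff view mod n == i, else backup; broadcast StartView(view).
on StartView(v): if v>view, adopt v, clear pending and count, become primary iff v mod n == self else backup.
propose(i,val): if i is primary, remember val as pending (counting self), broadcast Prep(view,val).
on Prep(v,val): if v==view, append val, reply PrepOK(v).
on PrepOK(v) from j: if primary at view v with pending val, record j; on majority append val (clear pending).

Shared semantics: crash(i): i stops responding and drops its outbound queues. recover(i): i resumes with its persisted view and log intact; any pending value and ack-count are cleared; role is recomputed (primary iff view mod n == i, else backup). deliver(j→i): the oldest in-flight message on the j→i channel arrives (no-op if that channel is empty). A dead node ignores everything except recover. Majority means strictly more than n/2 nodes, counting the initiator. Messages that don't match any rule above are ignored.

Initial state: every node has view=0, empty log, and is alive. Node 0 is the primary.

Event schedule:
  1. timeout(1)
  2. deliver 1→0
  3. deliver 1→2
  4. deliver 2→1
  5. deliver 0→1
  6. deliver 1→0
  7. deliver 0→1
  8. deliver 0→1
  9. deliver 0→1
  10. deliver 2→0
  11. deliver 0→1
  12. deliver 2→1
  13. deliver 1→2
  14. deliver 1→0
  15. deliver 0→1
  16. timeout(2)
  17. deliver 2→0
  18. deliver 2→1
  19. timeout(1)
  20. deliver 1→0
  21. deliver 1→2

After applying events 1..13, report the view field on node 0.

1

after 1 — timeout(1): n1:prim/v1/[-]
after 2 — deliver 1→0: n0:back/v1/[-]
after 3 — deliver 1→2: n2:back/v1/[-]
after 4 — deliver 2→1: ·
after 5 — deliver 0→1: ·
after 6 — deliver 1→0: ·
after 7 — deliver 0→1: ·
after 8 — deliver 0→1: ·
after 9 — deliver 0→1: ·
after 10 — deliver 2→0: ·
after 11 — deliver 0→1: ·
after 12 — deliver 2→1: ·
after 13 — deliver 1→2: ·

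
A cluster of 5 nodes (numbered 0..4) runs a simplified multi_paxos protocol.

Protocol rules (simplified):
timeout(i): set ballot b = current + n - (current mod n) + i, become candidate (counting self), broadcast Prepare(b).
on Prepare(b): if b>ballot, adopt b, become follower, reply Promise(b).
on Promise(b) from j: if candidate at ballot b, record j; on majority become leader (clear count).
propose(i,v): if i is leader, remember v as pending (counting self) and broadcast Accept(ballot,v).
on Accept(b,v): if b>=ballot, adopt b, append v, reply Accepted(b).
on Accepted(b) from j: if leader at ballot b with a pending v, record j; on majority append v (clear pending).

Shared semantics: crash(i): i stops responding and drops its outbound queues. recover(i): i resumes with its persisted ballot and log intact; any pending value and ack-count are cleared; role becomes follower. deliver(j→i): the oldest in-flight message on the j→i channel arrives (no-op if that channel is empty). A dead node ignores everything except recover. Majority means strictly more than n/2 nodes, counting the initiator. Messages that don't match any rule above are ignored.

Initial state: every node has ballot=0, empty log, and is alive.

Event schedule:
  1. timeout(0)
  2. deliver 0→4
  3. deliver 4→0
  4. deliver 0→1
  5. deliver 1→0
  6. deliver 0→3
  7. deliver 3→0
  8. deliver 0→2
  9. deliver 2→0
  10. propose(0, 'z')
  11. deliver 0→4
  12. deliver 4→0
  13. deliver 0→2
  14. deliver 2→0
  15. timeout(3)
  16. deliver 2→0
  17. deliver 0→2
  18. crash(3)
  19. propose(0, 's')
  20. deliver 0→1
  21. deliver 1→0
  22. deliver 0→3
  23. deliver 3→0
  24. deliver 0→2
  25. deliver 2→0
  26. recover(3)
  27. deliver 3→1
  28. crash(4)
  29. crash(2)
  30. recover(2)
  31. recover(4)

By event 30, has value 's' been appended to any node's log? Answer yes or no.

yes

step 1 timeout(0): 0={cand,b=5,log=-}
step 2 deliver 0→4: 4={foll,b=5,log=-}
step 3 deliver 4→0: —
step 4 deliver 0→1: 1={foll,b=5,log=-}
step 5 deliver 1→0: 0={lead,b=5,log=-}
step 6 deliver 0→3: 3={foll,b=5,log=-}
step 7 deliver 3→0: —
step 8 deliver 0→2: 2={foll,b=5,log=-}
step 9 deliver 2→0: —
step 10 propose(0,'z'): —
step 11 deliver 0→4: 4={foll,b=5,log=z}
step 12 deliver 4→0: —
step 13 deliver 0→2: 2={foll,b=5,log=z}
step 14 deliver 2→0: 0={lead,b=5,log=z}
step 15 timeout(3): 3={cand,b=13,log=-}
step 16 deliver 2→0: —
step 17 deliver 0→2: —
step 18 crash(3): 3={✗cand,b=13,log=-}
step 19 propose(0,'s'): —
step 20 deliver 0→1: 1={foll,b=5,log=z}
step 21 deliver 1→0: —
step 22 deliver 0→3: —
step 23 deliver 3→0: —
step 24 deliver 0→2: 2={foll,b=5,log=z,s}
step 25 deliver 2→0: 0={lead,b=5,log=z,s}
step 26 recover(3): 3={foll,b=13,log=-}
step 27 deliver 3→1: —
step 28 crash(4): 4={✗foll,b=5,log=z}
step 29 crash(2): 2={✗foll,b=5,log=z,s}
step 30 recover(2): 2={foll,b=5,log=z,s}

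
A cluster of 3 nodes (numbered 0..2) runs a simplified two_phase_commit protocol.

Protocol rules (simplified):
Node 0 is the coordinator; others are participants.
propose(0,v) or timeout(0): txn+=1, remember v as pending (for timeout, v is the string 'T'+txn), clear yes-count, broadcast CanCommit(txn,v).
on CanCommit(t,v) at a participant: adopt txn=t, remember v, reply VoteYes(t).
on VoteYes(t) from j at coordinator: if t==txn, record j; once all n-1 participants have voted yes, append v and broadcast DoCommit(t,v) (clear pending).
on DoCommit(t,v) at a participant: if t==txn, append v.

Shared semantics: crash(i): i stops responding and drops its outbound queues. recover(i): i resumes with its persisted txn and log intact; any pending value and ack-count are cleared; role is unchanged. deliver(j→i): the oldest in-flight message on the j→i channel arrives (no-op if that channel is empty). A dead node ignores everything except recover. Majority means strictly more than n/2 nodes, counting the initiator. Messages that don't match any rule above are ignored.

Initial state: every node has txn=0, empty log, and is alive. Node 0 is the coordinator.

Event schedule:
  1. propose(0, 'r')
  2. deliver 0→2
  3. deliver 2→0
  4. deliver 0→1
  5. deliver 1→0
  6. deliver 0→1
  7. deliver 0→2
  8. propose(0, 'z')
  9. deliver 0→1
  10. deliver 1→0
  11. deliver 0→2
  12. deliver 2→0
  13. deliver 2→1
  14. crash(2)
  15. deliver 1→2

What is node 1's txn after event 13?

2

[1] propose(0,'r') → N0(coor t1 [-])
[2] deliver 0→2 → N2(part t1 [-])
[3] deliver 2→0 → ∅
[4] deliver 0→1 → N1(part t1 [-])
[5] deliver 1→0 → N0(coor t1 [r])
[6] deliver 0→1 → N1(part t1 [r])
[7] deliver 0→2 → N2(part t1 [r])
[8] propose(0,'z') → N0(coor t2 [r])
[9] deliver 0→1 → N1(part t2 [r])
[10] deliver 1→0 → ∅
[11] deliver 0→2 → N2(part t2 [r])
[12] deliver 2→0 → N0(coor t2 [r,z])
[13] deliver 2→1 → ∅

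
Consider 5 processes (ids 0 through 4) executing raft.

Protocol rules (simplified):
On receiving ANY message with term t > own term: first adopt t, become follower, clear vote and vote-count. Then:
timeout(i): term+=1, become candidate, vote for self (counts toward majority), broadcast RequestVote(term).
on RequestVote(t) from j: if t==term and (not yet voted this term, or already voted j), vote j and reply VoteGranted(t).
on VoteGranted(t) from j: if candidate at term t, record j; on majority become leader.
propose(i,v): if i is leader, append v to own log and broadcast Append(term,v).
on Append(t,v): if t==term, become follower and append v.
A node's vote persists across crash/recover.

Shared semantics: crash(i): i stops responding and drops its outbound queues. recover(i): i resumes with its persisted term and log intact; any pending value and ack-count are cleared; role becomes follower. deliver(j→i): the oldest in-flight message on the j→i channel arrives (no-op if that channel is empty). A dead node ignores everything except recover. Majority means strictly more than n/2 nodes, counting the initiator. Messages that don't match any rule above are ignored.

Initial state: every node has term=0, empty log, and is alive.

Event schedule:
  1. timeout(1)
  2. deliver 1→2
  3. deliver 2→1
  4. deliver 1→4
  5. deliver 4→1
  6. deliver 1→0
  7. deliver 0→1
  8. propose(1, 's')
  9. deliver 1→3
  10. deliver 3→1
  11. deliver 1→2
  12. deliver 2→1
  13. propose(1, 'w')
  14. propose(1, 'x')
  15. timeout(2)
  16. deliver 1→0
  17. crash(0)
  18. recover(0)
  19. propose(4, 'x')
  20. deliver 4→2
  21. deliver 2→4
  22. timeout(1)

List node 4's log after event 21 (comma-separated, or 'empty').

step 1 timeout(1): 1={cand,t=1,log=-}
step 2 deliver 1→2: 2={foll,t=1,log=-}
step 3 deliver 2→1: —
step 4 deliver 1→4: 4={foll,t=1,log=-}
step 5 deliver 4→1: 1={lead,t=1,log=-}
step 6 deliver 1→0: 0={foll,t=1,log=-}
step 7 deliver 0→1: —
step 8 propose(1,'s'): 1={lead,t=1,log=s}
step 9 deliver 1→3: 3={foll,t=1,log=-}
step 10 deliver 3→1: —
step 11 deliver 1→2: 2={foll,t=1,log=s}
step 12 deliver 2→1: —
step 13 propose(1,'w'): 1={lead,t=1,log=s,w}
step 14 propose(1,'x'): 1={lead,t=1,log=s,w,x}
step 15 timeout(2): 2={cand,t=2,log=s}
step 16 deliver 1→0: 0={foll,t=1,log=s}
step 17 crash(0): 0={✗foll,t=1,log=s}
step 18 recover(0): 0={foll,t=1,log=s}
step 19 propose(4,'x'): —
step 20 deliver 4→2: —
step 21 deliver 2→4: 4={foll,t=2,log=-}

empty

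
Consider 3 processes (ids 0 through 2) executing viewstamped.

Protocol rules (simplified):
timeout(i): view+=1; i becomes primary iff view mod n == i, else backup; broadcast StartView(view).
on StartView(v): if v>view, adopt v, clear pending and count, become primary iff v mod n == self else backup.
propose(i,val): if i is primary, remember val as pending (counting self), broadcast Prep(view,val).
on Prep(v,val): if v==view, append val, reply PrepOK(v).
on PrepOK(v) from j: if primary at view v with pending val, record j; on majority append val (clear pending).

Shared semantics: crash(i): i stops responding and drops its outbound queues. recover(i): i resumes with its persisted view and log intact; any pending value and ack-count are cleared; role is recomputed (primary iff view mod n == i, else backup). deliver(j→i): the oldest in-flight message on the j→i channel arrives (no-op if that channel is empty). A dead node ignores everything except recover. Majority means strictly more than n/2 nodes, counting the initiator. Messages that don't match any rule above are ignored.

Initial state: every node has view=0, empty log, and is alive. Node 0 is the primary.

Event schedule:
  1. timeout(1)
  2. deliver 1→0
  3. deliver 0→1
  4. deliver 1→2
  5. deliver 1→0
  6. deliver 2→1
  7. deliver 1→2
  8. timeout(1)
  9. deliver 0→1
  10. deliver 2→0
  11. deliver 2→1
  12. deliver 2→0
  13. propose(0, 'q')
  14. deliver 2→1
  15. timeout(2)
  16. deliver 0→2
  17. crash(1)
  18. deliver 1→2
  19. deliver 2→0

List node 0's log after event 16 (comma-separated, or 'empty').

empty

after 1 — timeout(1): n1:prim/v1/[-]
after 2 — deliver 1→0: n0:back/v1/[-]
after 3 — deliver 0→1: ·
after 4 — deliver 1→2: n2:back/v1/[-]
after 5 — deliver 1→0: ·
after 6 — deliver 2→1: ·
after 7 — deliver 1→2: ·
after 8 — timeout(1): n1:back/v2/[-]
after 9 — deliver 0→1: ·
after 10 — deliver 2→0: ·
after 11 — deliver 2→1: ·
after 12 — deliver 2→0: ·
after 13 — propose(0,'q'): ·
after 14 — deliver 2→1: ·
after 15 — timeout(2): n2:prim/v2/[-]
after 16 — deliver 0→2: ·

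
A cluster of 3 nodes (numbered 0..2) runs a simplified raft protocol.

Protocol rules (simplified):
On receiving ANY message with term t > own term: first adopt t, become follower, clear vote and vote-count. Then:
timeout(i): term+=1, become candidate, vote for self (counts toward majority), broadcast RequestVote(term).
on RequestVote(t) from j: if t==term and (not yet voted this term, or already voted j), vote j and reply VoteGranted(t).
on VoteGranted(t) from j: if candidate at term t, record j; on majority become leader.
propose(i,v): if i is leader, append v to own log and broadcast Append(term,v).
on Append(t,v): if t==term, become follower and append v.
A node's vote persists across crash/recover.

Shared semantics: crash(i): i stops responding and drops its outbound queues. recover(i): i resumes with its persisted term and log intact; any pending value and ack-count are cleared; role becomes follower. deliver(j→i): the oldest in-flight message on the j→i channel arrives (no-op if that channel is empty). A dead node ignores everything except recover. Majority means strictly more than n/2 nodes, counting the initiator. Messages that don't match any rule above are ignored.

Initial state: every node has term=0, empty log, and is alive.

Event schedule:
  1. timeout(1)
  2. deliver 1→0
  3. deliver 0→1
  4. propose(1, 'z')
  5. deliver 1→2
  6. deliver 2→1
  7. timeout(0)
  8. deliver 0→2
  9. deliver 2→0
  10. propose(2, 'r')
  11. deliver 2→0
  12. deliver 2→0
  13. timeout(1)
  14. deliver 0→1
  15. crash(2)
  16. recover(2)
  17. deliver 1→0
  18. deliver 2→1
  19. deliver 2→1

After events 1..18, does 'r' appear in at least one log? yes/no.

[1] timeout(1) → N1(cand t1 [-])
[2] deliver 1→0 → N0(foll t1 [-])
[3] deliver 0→1 → N1(lead t1 [-])
[4] propose(1,'z') → N1(lead t1 [z])
[5] deliver 1→2 → N2(foll t1 [-])
[6] deliver 2→1 → ∅
[7] timeout(0) → N0(cand t2 [-])
[8] deliver 0→2 → N2(foll t2 [-])
[9] deliver 2→0 → N0(lead t2 [-])
[10] propose(2,'r') → ∅
[11] deliver 2→0 → ∅
[12] deliver 2→0 → ∅
[13] timeout(1) → N1(cand t2 [z])
[14] deliver 0→1 → ∅
[15] crash(2) → N2(✗foll t2 [-])
[16] recover(2) → N2(foll t2 [-])
[17] deliver 1→0 → ∅
[18] deliver 2→1 → ∅

no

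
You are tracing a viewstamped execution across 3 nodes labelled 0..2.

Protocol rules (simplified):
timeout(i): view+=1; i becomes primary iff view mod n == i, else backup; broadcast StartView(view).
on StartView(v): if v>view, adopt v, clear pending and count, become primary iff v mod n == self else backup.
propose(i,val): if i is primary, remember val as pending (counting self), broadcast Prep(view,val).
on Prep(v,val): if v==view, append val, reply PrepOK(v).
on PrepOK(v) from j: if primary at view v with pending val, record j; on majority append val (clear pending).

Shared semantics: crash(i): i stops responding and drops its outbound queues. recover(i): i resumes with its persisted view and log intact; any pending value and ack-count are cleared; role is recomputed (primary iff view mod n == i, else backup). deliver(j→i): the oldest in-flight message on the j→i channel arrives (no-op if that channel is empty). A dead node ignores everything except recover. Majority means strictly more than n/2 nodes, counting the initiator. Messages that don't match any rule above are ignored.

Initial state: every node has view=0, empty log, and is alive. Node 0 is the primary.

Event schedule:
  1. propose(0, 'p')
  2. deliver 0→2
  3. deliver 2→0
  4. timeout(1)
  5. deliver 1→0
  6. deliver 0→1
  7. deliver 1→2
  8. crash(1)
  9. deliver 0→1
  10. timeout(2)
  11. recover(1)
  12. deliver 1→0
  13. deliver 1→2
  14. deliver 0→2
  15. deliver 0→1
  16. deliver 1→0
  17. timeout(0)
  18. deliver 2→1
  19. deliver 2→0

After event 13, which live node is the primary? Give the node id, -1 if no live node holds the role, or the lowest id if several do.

[1] propose(0,'p') → ∅
[2] deliver 0→2 → N2(back v0 [p])
[3] deliver 2→0 → N0(prim v0 [p])
[4] timeout(1) → N1(prim v1 [-])
[5] deliver 1→0 → N0(back v1 [p])
[6] deliver 0→1 → ∅
[7] deliver 1→2 → N2(back v1 [p])
[8] crash(1) → N1(✗prim v1 [-])
[9] deliver 0→1 → ∅
[10] timeout(2) → N2(prim v2 [p])
[11] recover(1) → N1(prim v1 [-])
[12] deliver 1→0 → ∅
[13] deliver 1→2 → ∅

1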